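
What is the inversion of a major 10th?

m6

First reduce the compound major tenth to its simple form, a major third.
Interval numbers invert to sum to nine: 3 + 6 = 9, so a third inverts to a sixth.
The quality also flips — major becomes minor — giving a minor sixth.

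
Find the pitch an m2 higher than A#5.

Two letter names up from A: B.
Moving 1 semitone up from A#5 (the size of a minor second) reaches B5.

B5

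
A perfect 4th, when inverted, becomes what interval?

perfect fifth

The rule of nine gives the new number: 9 − 4 = 5, so a fourth becomes a fifth.
And perfect stays perfect under inversion, so we get a perfect fifth.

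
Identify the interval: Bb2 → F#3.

B to F spans five letter names (B-C-D-E-F), so the interval is some kind of fifth.
Bb2 to F#3 spans 8 semitones — one semitone wider than the perfect fifth (7) — giving an augmented fifth.

augmented 5th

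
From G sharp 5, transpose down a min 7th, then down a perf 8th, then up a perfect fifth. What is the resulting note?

E sharp 4

G#5 down a minor seventh → A#4 (10 semitones).
A perfect octave down from A#4 is A#3.
Up a perfect fifth from A#3: E#4 (7 semitones up).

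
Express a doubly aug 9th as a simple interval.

Take out an octave (7 from the number): 9 − 7 = 2.
That makes a doubly augmented ninth a compound doubly augmented second — an octave plus a doubly augmented second.

doubly augmented 2nd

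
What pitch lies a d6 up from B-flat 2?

G-double-flat 3

Counting six letter names up from B lands on G.
A diminished sixth spans 7 semitones, so from Bb2 the target pitch is Gbb3.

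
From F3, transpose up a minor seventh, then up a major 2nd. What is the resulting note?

F4

A minor seventh up from F3 is Eb4.
Up a major second from Eb4: F4 (2 semitones up).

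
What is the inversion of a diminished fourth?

The rule of nine gives the new number: 9 − 4 = 5, so a fourth becomes a fifth.
And diminished becomes augmented under inversion, so we get an augmented fifth.

augmented 5th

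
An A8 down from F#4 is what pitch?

F3

For an octave the letter name doesn't change: still F, an octave down.
An augmented octave is 13 semitones; 13 semitones down from F#4 gives F3.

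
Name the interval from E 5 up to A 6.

E to A spans four letter names (E-F-G-A), plus an octave — that makes it an eleventh of some quality.
Counting semitones, E5→A6 is 17, which is the perfect eleventh.
(Equivalently, a compound perfect fourth: a perfect fourth plus an octave.)

perfect 11th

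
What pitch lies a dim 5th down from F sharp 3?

B sharp 2

Counting five letter names down from F lands on B.
A diminished fifth spans 6 semitones, so from F#3 the target pitch is B#2.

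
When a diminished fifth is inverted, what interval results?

augmented 4th

The rule of nine gives the new number: 9 − 5 = 4, so a fifth becomes a fourth.
The quality also flips — diminished becomes augmented — giving an augmented fourth.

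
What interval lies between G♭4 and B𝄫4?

G to B spans three letter names (G-A-B) — that makes it a third of some quality.
A major third would be 4 semitones, but Gb4 to Bbb4 is 3 — one semitone narrower, making it a minor third.

m3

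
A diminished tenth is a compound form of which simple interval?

Each octave removed subtracts seven from the number: 10 − 7 = 3.
So a diminished tenth is an octave plus a diminished third. The quality is unchanged.

diminished third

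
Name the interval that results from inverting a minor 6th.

major third

Interval numbers invert to sum to nine: 6 + 3 = 9, so a sixth inverts to a third.
The quality also flips — minor becomes major — giving a major third.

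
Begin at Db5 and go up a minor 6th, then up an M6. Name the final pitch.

Gb6

Db5 up a minor sixth → Bbb5 (8 semitones).
Up a major sixth from Bbb5: Gb6 (9 semitones up).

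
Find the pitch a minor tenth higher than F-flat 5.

Counting three letter names plus an octave up from F lands on A.
Moving 15 semitones up from Fb5 (the size of a minor tenth) reaches Abb6.

A-double-flat 6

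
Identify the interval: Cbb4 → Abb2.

Descending from Cbb4 to Abb2 is the same interval as ascending Abb2 to Cbb4.
A to C spans three letter names (A-B-C), plus an octave — that makes it a tenth of some quality.
Abb2 to Cbb4 is 15 semitones, a half step short of the major tenth (16), so this is minor.
(Equivalently, a compound minor third: a minor third plus an octave.)

minor 10th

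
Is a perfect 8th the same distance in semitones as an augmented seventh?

Both span 12 semitones: a perfect octave and an augmented seventh are the same chromatic distance.

Yes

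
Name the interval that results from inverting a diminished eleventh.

First reduce the compound diminished eleventh to its simple form, a diminished fourth.
Inverted interval numbers add to nine, so a fourth pairs with a fifth (4 + 5 = 9).
Quality inverts too: diminished becomes augmented. That makes the inversion an augmented fifth.

augmented fifth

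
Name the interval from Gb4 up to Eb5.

G to E spans six letter names (G-A-B-C-D-E) — that makes it a sixth of some quality.
The major sixth spans 9 semitones, and Gb4 to Eb5 is exactly 9 semitones — so this is a major sixth.

major 6th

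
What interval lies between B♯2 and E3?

diminished fourth

B to E spans four letter names (B-C-D-E), so the interval is some kind of fourth.
The perfect fourth is 5 semitones; here we have 4, one semitone narrower: diminished.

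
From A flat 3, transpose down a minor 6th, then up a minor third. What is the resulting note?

A minor sixth down from Ab3 is C3.
C3 up a minor third → Eb3 (3 semitones).

E flat 3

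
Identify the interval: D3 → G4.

P11

D to G spans four letter names (D-E-F-G), plus an octave — that makes it an eleventh of some quality.
The perfect eleventh spans 17 semitones, and D3 to G4 is exactly 17 semitones — so this is a perfect eleventh.
(Equivalently, a compound perfect fourth: a perfect fourth plus an octave.)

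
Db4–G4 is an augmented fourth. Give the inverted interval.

Interval numbers invert to sum to nine: 4 + 5 = 9, so a fourth inverts to a fifth.
And augmented becomes diminished under inversion, so we get a diminished fifth.

d5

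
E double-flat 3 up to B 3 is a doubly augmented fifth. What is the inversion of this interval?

Inverted interval numbers add to nine, so a fifth pairs with a fourth (5 + 4 = 9).
Quality inverts too: doubly augmented becomes doubly diminished. That makes the inversion a doubly diminished fourth.

doubly diminished 4th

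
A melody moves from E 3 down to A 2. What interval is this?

perfect fifth

Descending from E3 to A2 is the same interval as ascending A2 to E3.
A to E spans five letter names (A-B-C-D-E): a fifth.
A2 to E3 is 7 semitones, matching the perfect fifth exactly, so the quality is perfect.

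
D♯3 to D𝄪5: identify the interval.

A15

D to D is the same letter name, plus 2 octaves, so the interval is some kind of fifteenth.
D#3 to D##5 spans 25 semitones — one semitone wider than the perfect fifteenth (24) — giving an augmented fifteenth.
(Equivalently, a compound augmented octave: an augmented octave plus an octave.)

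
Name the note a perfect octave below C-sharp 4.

An octave keeps the letter name C, an octave down from C.
Moving 12 semitones down from C#4 (the size of a perfect octave) reaches C#3.

C-sharp 3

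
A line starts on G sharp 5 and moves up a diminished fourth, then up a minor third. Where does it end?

A diminished fourth up from G#5 is C6.
Up a minor third from C6: Eb6 (3 semitones up).

E flat 6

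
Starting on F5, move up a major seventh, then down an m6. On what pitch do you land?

G#5

A major seventh up from F5 is E6.
E6 down a minor sixth → G#5 (8 semitones).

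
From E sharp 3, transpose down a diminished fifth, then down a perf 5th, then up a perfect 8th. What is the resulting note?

A diminished fifth down from E#3 is A##2.
A##2 down a perfect fifth → D##2 (7 semitones).
Up a perfect octave from D##2: D##3 (12 semitones up).

D double-sharp 3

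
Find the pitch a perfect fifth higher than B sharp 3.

Counting five letter names up from B lands on F.
A perfect fifth is 7 semitones; 7 semitones up from B#3 gives F##4.

F double-sharp 4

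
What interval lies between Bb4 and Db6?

minor tenth

B to D spans three letter names (B-C-D), plus an octave: a tenth.
Bb4 to Db6 is 15 semitones, a half step short of the major tenth (16), so this is minor.
(Equivalently, a compound minor third: a minor third plus an octave.)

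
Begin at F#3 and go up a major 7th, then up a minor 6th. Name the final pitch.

F#3 up a major seventh → E#4 (11 semitones).
A minor sixth up from E#4 is C#5.

C#5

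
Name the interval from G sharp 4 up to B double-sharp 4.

G to B spans three letter names (G-A-B) — that makes it a third of some quality.
The major third is 4 semitones; here we have 5, one semitone wider: augmented.

augmented third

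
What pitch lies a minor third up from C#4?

E4

The third takes the letter from C up to E.
A minor third is 3 semitones; 3 semitones up from C#4 gives E4.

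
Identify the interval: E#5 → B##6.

A12

E to B spans five letter names (E-F-G-A-B), plus an octave — that makes it a twelfth of some quality.
The perfect twelfth is 19 semitones; here we have 20, one semitone wider: augmented.
(Equivalently, a compound augmented fifth: an augmented fifth plus an octave.)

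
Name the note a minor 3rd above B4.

Three letter names up from B: D.
Moving 3 semitones up from B4 (the size of a minor third) reaches D5.

D5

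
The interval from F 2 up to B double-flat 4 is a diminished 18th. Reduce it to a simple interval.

Subtracting seven from the interval number removes an octave: 18 − 14 = 4.
Quality carries through unchanged, so the simple form is a diminished fourth.

d4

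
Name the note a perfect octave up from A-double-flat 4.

For an octave the letter name doesn't change: still A, an octave up.
Moving 12 semitones up from Abb4 (the size of a perfect octave) reaches Abb5.

A-double-flat 5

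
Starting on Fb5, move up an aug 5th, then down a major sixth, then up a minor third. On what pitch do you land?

Gb5

An augmented fifth up from Fb5 is C6.
Down a major sixth from C6: Eb5 (9 semitones down).
Up a minor third from Eb5: Gb5 (3 semitones up).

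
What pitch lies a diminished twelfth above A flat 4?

E double-flat 6

The twelfth's letter: A up five letter names plus an octave → E.
A diminished twelfth is 18 semitones; 18 semitones up from Ab4 gives Ebb6.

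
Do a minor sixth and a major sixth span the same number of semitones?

8 semitones (minor sixth) vs 9 semitones (major sixth): not equal.

No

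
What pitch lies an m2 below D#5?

Counting two letter names down from D lands on C.
A minor second is 1 semitone; 1 semitone down from D#5 gives C##5.

C##5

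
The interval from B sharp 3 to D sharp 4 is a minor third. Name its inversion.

M6

The rule of nine gives the new number: 9 − 3 = 6, so a third becomes a sixth.
Quality inverts too: minor becomes major. That makes the inversion a major sixth.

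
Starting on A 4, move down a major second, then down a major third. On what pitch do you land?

A4 down a major second → G4 (2 semitones).
Down a major third from G4: Eb4 (4 semitones down).

E flat 4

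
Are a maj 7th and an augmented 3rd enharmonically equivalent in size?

No

A major seventh spans 11 semitones; an augmented third spans 5 semitones. They differ by 6.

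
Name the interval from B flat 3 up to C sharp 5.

A9

B to C spans two letter names (B-C), plus an octave, so the interval is some kind of ninth.
The major ninth is 14 semitones; here we have 15, one semitone wider: augmented.
(Equivalently, a compound augmented second: an augmented second plus an octave.)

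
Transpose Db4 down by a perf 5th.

The fifth takes the letter from D down to G.
A perfect fifth is 7 semitones; 7 semitones down from Db4 gives Gb3.

Gb3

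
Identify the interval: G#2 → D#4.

G to D spans five letter names (G-A-B-C-D), plus an octave: a twelfth.
Counting semitones, G#2→D#4 is 19, which is the perfect twelfth.
(Equivalently, a compound perfect fifth: a perfect fifth plus an octave.)

perfect 12th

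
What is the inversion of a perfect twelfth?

First reduce the compound perfect twelfth to its simple form, a perfect fifth.
The rule of nine gives the new number: 9 − 5 = 4, so a fifth becomes a fourth.
Quality inverts too: perfect stays perfect. That makes the inversion a perfect fourth.

perfect fourth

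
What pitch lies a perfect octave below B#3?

For an octave the letter name doesn't change: still B, an octave down.
A perfect octave is 12 semitones; 12 semitones down from B#3 gives B#2.

B#2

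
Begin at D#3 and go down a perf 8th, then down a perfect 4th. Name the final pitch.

Down a perfect octave from D#3: D#2 (12 semitones down).
D#2 down a perfect fourth → A#1 (5 semitones).

A#1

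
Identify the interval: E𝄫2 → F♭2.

E to F spans two letter names (E-F) — that makes it a second of some quality.
Ebb2 to Fb2 is 2 semitones, matching the major second exactly, so the quality is major.

M2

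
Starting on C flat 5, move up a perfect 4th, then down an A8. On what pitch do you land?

F double-flat 4

A perfect fourth up from Cb5 is Fb5.
Down an augmented octave from Fb5: Fbb4 (13 semitones down).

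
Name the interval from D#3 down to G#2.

Descending from D#3 to G#2 is the same interval as ascending G#2 to D#3.
G to D spans five letter names (G-A-B-C-D): a fifth.
G#2 to D#3 is 7 semitones, matching the perfect fifth exactly, so the quality is perfect.

perfect 5th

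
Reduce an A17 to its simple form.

A3

Each octave removed subtracts seven from the number: 17 − 14 = 3.
Quality carries through unchanged, so the simple form is an augmented third.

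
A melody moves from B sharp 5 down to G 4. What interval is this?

Descending from B#5 to G4 is the same interval as ascending G4 to B#5.
G to B spans three letter names (G-A-B), plus an octave: a tenth.
A major tenth would be 16 semitones; G4 to B#5 is 17, one semitone wider, so the interval is augmented.
(Equivalently, a compound augmented third: an augmented third plus an octave.)

augmented 10th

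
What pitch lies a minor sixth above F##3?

Counting six letter names up from F lands on D.
A minor sixth spans 8 semitones, so from F##3 the target pitch is D#4.

D#4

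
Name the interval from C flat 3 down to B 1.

diminished ninth

Descending from Cb3 to B1 is the same interval as ascending B1 to Cb3.
B to C spans two letter names (B-C), plus an octave, so the interval is some kind of ninth.
A major ninth would be 14 semitones; B1 to Cb3 is 12, two semitones narrower, so the interval is diminished.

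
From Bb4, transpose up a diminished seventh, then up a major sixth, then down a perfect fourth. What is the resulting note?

Cb6

Up a diminished seventh from Bb4: Abb5 (9 semitones up).
Up a major sixth from Abb5: Fb6 (9 semitones up).
Down a perfect fourth from Fb6: Cb6 (5 semitones down).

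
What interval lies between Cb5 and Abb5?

minor sixth

C to A spans six letter names (C-D-E-F-G-A): a sixth.
At 8 semitones, Cb5→Abb5 falls one short of a major sixth: minor.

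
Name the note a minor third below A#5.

Counting three letter names down from A lands on F.
Moving 3 semitones down from A#5 (the size of a minor third) reaches F##5.

F##5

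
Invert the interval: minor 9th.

First reduce the compound minor ninth to its simple form, a minor second.
Interval numbers invert to sum to nine: 2 + 7 = 9, so a second inverts to a seventh.
And minor becomes major under inversion, so we get a major seventh.

major 7th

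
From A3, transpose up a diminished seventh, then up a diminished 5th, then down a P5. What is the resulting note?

A3 up a diminished seventh → Gb4 (9 semitones).
A diminished fifth up from Gb4 is Dbb5.
Down a perfect fifth from Dbb5: Gbb4 (7 semitones down).

Gbb4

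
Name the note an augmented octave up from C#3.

C##4

An octave keeps the letter name C, an octave up from C.
An augmented octave spans 13 semitones, so from C#3 the target pitch is C##4.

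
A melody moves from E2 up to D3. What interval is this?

minor 7th

E to D spans seven letter names (E-F-G-A-B-C-D), so the interval is some kind of seventh.
E2 to D3 is 10 semitones, a half step short of the major seventh (11), so this is minor.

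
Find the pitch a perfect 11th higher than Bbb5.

Four letters up from B (plus an octave) reaches E.
A perfect eleventh spans 17 semitones, so from Bbb5 the target pitch is Ebb7.

Ebb7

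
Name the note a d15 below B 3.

B sharp 1

The letter stays B (same as the start), shifted two octaves down.
A diminished fifteenth spans 23 semitones, so from B3 the target pitch is B#1.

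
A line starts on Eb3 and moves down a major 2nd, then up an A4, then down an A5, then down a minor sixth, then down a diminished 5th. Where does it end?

Down a major second from Eb3: Db3 (2 semitones down).
An augmented fourth up from Db3 is G3.
An augmented fifth down from G3 is Cb3.
Down a minor sixth from Cb3: Eb2 (8 semitones down).
A diminished fifth down from Eb2 is A1.

A1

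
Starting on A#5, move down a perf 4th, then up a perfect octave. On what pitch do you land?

E#6

Down a perfect fourth from A#5: E#5 (5 semitones down).
A perfect octave up from E#5 is E#6.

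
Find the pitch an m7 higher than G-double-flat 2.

The seventh takes the letter from G up to F.
Moving 10 semitones up from Gbb2 (the size of a minor seventh) reaches Fbb3.

F-double-flat 3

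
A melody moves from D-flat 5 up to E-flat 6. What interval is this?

D to E spans two letter names (D-E), plus an octave: a ninth.
Db5 to Eb6 is 14 semitones, matching the major ninth exactly, so the quality is major.
(Equivalently, a compound major second: a major second plus an octave.)

major ninth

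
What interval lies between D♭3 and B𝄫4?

minor thirteenth

D to B spans six letter names (D-E-F-G-A-B), plus an octave, so the interval is some kind of thirteenth.
Db3 to Bbb4 is 20 semitones, a half step short of the major thirteenth (21), so this is minor.
(Equivalently, a compound minor sixth: a minor sixth plus an octave.)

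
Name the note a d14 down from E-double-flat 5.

Seven letters down from E (plus an octave) reaches F.
Moving 21 semitones down from Ebb5 (the size of a diminished fourteenth) reaches F3.

F 3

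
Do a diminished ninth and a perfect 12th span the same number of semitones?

No

A diminished ninth is 12 semitones but a perfect twelfth is 19 semitones — different sizes.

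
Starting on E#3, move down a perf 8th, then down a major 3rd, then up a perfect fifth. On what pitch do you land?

A perfect octave down from E#3 is E#2.
Down a major third from E#2: C#2 (4 semitones down).
Up a perfect fifth from C#2: G#2 (7 semitones up).

G#2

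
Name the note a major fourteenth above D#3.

C##5

Counting seven letter names plus an octave up from D lands on C.
Moving 23 semitones up from D#3 (the size of a major fourteenth) reaches C##5.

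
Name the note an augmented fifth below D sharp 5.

G 4

Counting five letter names down from D lands on G.
An augmented fifth is 8 semitones; 8 semitones down from D#5 gives G4.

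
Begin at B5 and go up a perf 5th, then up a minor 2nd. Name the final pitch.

G6

A perfect fifth up from B5 is F#6.
Up a minor second from F#6: G6 (1 semitone up).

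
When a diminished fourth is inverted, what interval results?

Interval numbers invert to sum to nine: 4 + 5 = 9, so a fourth inverts to a fifth.
Quality inverts too: diminished becomes augmented. That makes the inversion an augmented fifth.

augmented fifth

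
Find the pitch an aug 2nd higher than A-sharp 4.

Two letter names up from A: B.
An augmented second spans 3 semitones, so from A#4 the target pitch is B##4.

B-double-sharp 4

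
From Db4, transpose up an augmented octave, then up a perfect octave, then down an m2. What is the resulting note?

Up an augmented octave from Db4: D5 (13 semitones up).
D5 up a perfect octave → D6 (12 semitones).
Down a minor second from D6: C#6 (1 semitone down).

C#6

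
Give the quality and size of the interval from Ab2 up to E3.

augmented fifth

A to E spans five letter names (A-B-C-D-E) — that makes it a fifth of some quality.
The perfect fifth is 7 semitones; here we have 8, one semitone wider: augmented.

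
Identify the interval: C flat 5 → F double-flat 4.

augmented fifth

Descending from Cb5 to Fbb4 is the same interval as ascending Fbb4 to Cb5.
F to C spans five letter names (F-G-A-B-C), so the interval is some kind of fifth.
Fbb4 to Cb5 spans 8 semitones — one semitone wider than the perfect fifth (7) — giving an augmented fifth.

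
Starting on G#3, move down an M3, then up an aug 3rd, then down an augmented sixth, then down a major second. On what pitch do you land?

A2

G#3 down a major third → E3 (4 semitones).
E3 up an augmented third → G##3 (5 semitones).
Down an augmented sixth from G##3: B2 (10 semitones down).
B2 down a major second → A2 (2 semitones).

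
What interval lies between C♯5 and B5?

minor 7th

C to B spans seven letter names (C-D-E-F-G-A-B) — that makes it a seventh of some quality.
At 10 semitones, C#5→B5 falls one short of a major seventh: minor.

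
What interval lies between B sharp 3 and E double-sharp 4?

B to E spans four letter names (B-C-D-E), so the interval is some kind of fourth.
A perfect fourth would be 5 semitones; B#3 to E##4 is 6, one semitone wider, so the interval is augmented.

augmented 4th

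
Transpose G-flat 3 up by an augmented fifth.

D 4

Counting five letter names up from G lands on D.
An augmented fifth is 8 semitones; 8 semitones up from Gb3 gives D4.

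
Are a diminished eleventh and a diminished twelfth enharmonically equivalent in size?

16 semitones (diminished eleventh) vs 18 semitones (diminished twelfth): not equal.

No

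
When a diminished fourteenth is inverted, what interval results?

First reduce the compound diminished fourteenth to its simple form, a diminished seventh.
Inverted interval numbers add to nine, so a seventh pairs with a second (7 + 2 = 9).
The quality also flips — diminished becomes augmented — giving an augmented second.

augmented 2nd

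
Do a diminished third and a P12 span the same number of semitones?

A diminished third spans 2 semitones; a perfect twelfth spans 19 semitones. They differ by 17.

No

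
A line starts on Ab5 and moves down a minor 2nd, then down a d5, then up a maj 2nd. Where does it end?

D#5

Down a minor second from Ab5: G5 (1 semitone down).
A diminished fifth down from G5 is C#5.
Up a major second from C#5: D#5 (2 semitones up).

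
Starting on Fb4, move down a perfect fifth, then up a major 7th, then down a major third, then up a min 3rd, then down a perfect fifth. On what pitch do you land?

A perfect fifth down from Fb4 is Bbb3.
A major seventh up from Bbb3 is Ab4.
Down a major third from Ab4: Fb4 (4 semitones down).
Up a minor third from Fb4: Abb4 (3 semitones up).
Down a perfect fifth from Abb4: Dbb4 (7 semitones down).

Dbb4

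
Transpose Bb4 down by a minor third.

The third takes the letter from B down to G.
A minor third spans 3 semitones, so from Bb4 the target pitch is G4.

G4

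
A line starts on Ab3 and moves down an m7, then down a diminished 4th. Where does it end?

Ab3 down a minor seventh → Bb2 (10 semitones).
Bb2 down a diminished fourth → F#2 (4 semitones).

F#2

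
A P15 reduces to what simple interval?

Take out an octave (7 from the number): 15 − 7 = 8.
Quality carries through unchanged, so the simple form is a perfect octave.

P8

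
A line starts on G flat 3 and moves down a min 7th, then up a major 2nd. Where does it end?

B flat 2

Down a minor seventh from Gb3: Ab2 (10 semitones down).
Up a major second from Ab2: Bb2 (2 semitones up).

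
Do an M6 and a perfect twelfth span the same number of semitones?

A major sixth spans 9 semitones; a perfect twelfth spans 19 semitones. They differ by 10.

No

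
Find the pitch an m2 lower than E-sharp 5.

Counting two letter names down from E lands on D.
Moving 1 semitone down from E#5 (the size of a minor second) reaches D##5.

D-double-sharp 5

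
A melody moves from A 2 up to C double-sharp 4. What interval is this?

A to C spans three letter names (A-B-C), plus an octave, so the interval is some kind of tenth.
The major tenth is 16 semitones; here we have 17, one semitone wider: augmented.
(Equivalently, a compound augmented third: an augmented third plus an octave.)

augmented tenth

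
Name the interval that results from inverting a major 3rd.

minor 6th

Inverted interval numbers add to nine, so a third pairs with a sixth (3 + 6 = 9).
Quality inverts too: major becomes minor. That makes the inversion a minor sixth.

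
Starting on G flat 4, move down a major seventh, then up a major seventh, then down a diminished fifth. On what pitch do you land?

C 4

A major seventh down from Gb4 is Abb3.
Up a major seventh from Abb3: Gb4 (11 semitones up).
Down a diminished fifth from Gb4: C4 (6 semitones down).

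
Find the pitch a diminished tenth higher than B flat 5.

Three letters up from B (plus an octave) reaches D.
A diminished tenth is 14 semitones; 14 semitones up from Bb5 gives Dbb7.

D double-flat 7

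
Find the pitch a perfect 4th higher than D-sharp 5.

Four letter names up from D: G.
Moving 5 semitones up from D#5 (the size of a perfect fourth) reaches G#5.

G-sharp 5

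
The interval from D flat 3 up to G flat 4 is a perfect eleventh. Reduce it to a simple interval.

perfect 4th

Take out an octave (7 from the number): 11 − 7 = 4.
That makes a perfect eleventh a compound perfect fourth — an octave plus a perfect fourth.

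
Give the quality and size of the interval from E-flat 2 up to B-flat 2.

P5

E to B spans five letter names (E-F-G-A-B), so the interval is some kind of fifth.
The perfect fifth spans 7 semitones, and Eb2 to Bb2 is exactly 7 semitones — so this is a perfect fifth.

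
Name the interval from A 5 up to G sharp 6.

M7

A to G spans seven letter names (A-B-C-D-E-F-G), so the interval is some kind of seventh.
The major seventh spans 11 semitones, and A5 to G#6 is exactly 11 semitones — so this is a major seventh.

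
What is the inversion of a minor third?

Inverted interval numbers add to nine, so a third pairs with a sixth (3 + 6 = 9).
And minor becomes major under inversion, so we get a major sixth.

major 6th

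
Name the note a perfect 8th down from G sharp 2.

For an octave the letter name doesn't change: still G, an octave down.
Moving 12 semitones down from G#2 (the size of a perfect octave) reaches G#1.

G sharp 1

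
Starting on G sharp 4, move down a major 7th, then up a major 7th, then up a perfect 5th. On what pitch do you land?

D sharp 5

Down a major seventh from G#4: A3 (11 semitones down).
Up a major seventh from A3: G#4 (11 semitones up).
G#4 up a perfect fifth → D#5 (7 semitones).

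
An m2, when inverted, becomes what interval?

The rule of nine gives the new number: 9 − 2 = 7, so a second becomes a seventh.
Quality inverts too: minor becomes major. That makes the inversion a major seventh.

major seventh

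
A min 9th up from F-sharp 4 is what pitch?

G 5

The ninth's letter: F up two letter names plus an octave → G.
A minor ninth is 13 semitones; 13 semitones up from F#4 gives G5.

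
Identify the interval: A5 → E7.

A to E spans five letter names (A-B-C-D-E), plus an octave, so the interval is some kind of twelfth.
A5 to E7 is 19 semitones, matching the perfect twelfth exactly, so the quality is perfect.
(Equivalently, a compound perfect fifth: a perfect fifth plus an octave.)

perfect 12th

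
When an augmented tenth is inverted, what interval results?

diminished 6th

First reduce the compound augmented tenth to its simple form, an augmented third.
Interval numbers invert to sum to nine: 3 + 6 = 9, so a third inverts to a sixth.
And augmented becomes diminished under inversion, so we get a diminished sixth.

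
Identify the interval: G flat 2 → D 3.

augmented fifth

G to D spans five letter names (G-A-B-C-D): a fifth.
A perfect fifth would be 7 semitones; Gb2 to D3 is 8, one semitone wider, so the interval is augmented.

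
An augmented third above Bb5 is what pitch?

The third takes the letter from B up to D.
An augmented third is 5 semitones; 5 semitones up from Bb5 gives D#6.

D#6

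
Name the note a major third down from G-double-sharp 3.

Counting three letter names down from G lands on E.
A major third is 4 semitones; 4 semitones down from G##3 gives E#3.

E-sharp 3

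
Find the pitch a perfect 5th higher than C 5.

Five letter names up from C: G.
A perfect fifth spans 7 semitones, so from C5 the target pitch is G5.

G 5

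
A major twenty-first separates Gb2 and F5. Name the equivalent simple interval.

Subtracting seven from the interval number removes an octave: 21 − 14 = 7.
That makes a major twenty-first a compound major seventh — 2 octaves plus a major seventh.

major 7th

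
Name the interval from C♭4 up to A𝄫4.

C to A spans six letter names (C-D-E-F-G-A): a sixth.
Cb4 to Abb4 is 8 semitones, a half step short of the major sixth (9), so this is minor.

minor sixth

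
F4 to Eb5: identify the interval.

F to E spans seven letter names (F-G-A-B-C-D-E) — that makes it a seventh of some quality.
F4 to Eb5 is 10 semitones, a half step short of the major seventh (11), so this is minor.

m7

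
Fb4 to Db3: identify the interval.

minor tenth

Descending from Fb4 to Db3 is the same interval as ascending Db3 to Fb4.
D to F spans three letter names (D-E-F), plus an octave — that makes it a tenth of some quality.
A major tenth would be 16 semitones, but Db3 to Fb4 is 15 — one semitone narrower, making it a minor tenth.
(Equivalently, a compound minor third: a minor third plus an octave.)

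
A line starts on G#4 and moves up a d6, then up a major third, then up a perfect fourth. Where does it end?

A diminished sixth up from G#4 is Eb5.
A major third up from Eb5 is G5.
A perfect fourth up from G5 is C6.

C6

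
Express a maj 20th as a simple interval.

M6

Subtracting seven from the interval number removes an octave: 20 − 14 = 6.
So a major twentieth is 2 octaves plus a major sixth. The quality is unchanged.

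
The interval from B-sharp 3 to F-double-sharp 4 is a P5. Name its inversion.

Inverted interval numbers add to nine, so a fifth pairs with a fourth (5 + 4 = 9).
And perfect stays perfect under inversion, so we get a perfect fourth.

perfect 4th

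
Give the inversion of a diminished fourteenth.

A2

First reduce the compound diminished fourteenth to its simple form, a diminished seventh.
The rule of nine gives the new number: 9 − 7 = 2, so a seventh becomes a second.
Quality inverts too: diminished becomes augmented. That makes the inversion an augmented second.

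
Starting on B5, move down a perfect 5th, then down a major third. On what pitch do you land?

A perfect fifth down from B5 is E5.
E5 down a major third → C5 (4 semitones).

C5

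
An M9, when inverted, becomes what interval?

minor seventh

First reduce the compound major ninth to its simple form, a major second.
Interval numbers invert to sum to nine: 2 + 7 = 9, so a second inverts to a seventh.
The quality also flips — major becomes minor — giving a minor seventh.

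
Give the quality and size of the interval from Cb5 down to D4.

Descending from Cb5 to D4 is the same interval as ascending D4 to Cb5.
D to C spans seven letter names (D-E-F-G-A-B-C): a seventh.
A major seventh would be 11 semitones; D4 to Cb5 is 9, two semitones narrower, so the interval is diminished.

diminished 7th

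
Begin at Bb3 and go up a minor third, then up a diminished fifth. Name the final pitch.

Abb4

A minor third up from Bb3 is Db4.
Db4 up a diminished fifth → Abb4 (6 semitones).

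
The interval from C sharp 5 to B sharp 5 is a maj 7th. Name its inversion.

m2

Interval numbers invert to sum to nine: 7 + 2 = 9, so a seventh inverts to a second.
And major becomes minor under inversion, so we get a minor second.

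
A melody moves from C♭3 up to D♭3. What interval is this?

major 2nd

C to D spans two letter names (C-D) — that makes it a second of some quality.
The major second spans 2 semitones, and Cb3 to Db3 is exactly 2 semitones — so this is a major second.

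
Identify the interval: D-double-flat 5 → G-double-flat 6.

D to G spans four letter names (D-E-F-G), plus an octave, so the interval is some kind of eleventh.
The perfect eleventh spans 17 semitones, and Dbb5 to Gbb6 is exactly 17 semitones — so this is a perfect eleventh.
(Equivalently, a compound perfect fourth: a perfect fourth plus an octave.)

perfect eleventh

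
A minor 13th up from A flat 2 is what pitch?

F flat 4

Counting six letter names plus an octave up from A lands on F.
A minor thirteenth is 20 semitones; 20 semitones up from Ab2 gives Fb4.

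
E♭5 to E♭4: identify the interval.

P8

Descending from Eb5 to Eb4 is the same interval as ascending Eb4 to Eb5.
E to E is the same letter name, plus an octave — that makes it an octave of some quality.
Counting semitones, Eb4→Eb5 is 12, which is the perfect octave.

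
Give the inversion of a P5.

perfect 4th

The rule of nine gives the new number: 9 − 5 = 4, so a fifth becomes a fourth.
The quality also flips — perfect stays perfect — giving a perfect fourth.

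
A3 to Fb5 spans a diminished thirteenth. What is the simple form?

Subtracting seven from the interval number removes an octave: 13 − 7 = 6.
That makes a diminished thirteenth a compound diminished sixth — an octave plus a diminished sixth.

diminished 6th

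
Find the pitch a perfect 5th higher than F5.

C6

The fifth takes the letter from F up to C.
A perfect fifth is 7 semitones; 7 semitones up from F5 gives C6.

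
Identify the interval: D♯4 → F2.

Descending from D#4 to F2 is the same interval as ascending F2 to D#4.
F to D spans six letter names (F-G-A-B-C-D), plus an octave, so the interval is some kind of thirteenth.
F2 to D#4 spans 22 semitones — one semitone wider than the major thirteenth (21) — giving an augmented thirteenth.
(Equivalently, a compound augmented sixth: an augmented sixth plus an octave.)

A13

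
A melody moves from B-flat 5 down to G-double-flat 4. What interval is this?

Descending from Bb5 to Gbb4 is the same interval as ascending Gbb4 to Bb5.
G to B spans three letter names (G-A-B), plus an octave: a tenth.
A major tenth would be 16 semitones; Gbb4 to Bb5 is 17, one semitone wider, so the interval is augmented.
(Equivalently, a compound augmented third: an augmented third plus an octave.)

augmented 10th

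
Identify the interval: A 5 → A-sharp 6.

A to A is the same letter name, plus an octave, so the interval is some kind of octave.
A5 to A#6 spans 13 semitones — one semitone wider than the perfect octave (12) — giving an augmented octave.

augmented octave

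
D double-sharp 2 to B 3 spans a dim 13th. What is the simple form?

diminished sixth

Subtracting seven from the interval number removes an octave: 13 − 7 = 6.
Quality carries through unchanged, so the simple form is a diminished sixth.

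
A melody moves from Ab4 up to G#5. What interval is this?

augmented 7th

A to G spans seven letter names (A-B-C-D-E-F-G) — that makes it a seventh of some quality.
A major seventh would be 11 semitones; Ab4 to G#5 is 12, one semitone wider, so the interval is augmented.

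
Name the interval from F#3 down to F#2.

perfect octave

Descending from F#3 to F#2 is the same interval as ascending F#2 to F#3.
F to F is the same letter name, plus an octave — that makes it an octave of some quality.
The perfect octave spans 12 semitones, and F#2 to F#3 is exactly 12 semitones — so this is a perfect octave.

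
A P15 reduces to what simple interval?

perfect 8th

Each octave removed subtracts seven from the number: 15 − 7 = 8.
So a perfect fifteenth is an octave plus a perfect octave. The quality is unchanged.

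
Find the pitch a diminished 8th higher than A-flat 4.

A-double-flat 5

For an octave the letter name doesn't change: still A, an octave up.
A diminished octave spans 11 semitones, so from Ab4 the target pitch is Abb5.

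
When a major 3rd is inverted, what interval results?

minor 6th

Inverted interval numbers add to nine, so a third pairs with a sixth (3 + 6 = 9).
Quality inverts too: major becomes minor. That makes the inversion a minor sixth.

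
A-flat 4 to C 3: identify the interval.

minor 13th

Descending from Ab4 to C3 is the same interval as ascending C3 to Ab4.
C to A spans six letter names (C-D-E-F-G-A), plus an octave: a thirteenth.
At 20 semitones, C3→Ab4 falls one short of a major thirteenth: minor.
(Equivalently, a compound minor sixth: a minor sixth plus an octave.)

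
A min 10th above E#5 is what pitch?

G#6

Three letters up from E (plus an octave) reaches G.
A minor tenth is 15 semitones; 15 semitones up from E#5 gives G#6.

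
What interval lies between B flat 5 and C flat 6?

minor 2nd

B to C spans two letter names (B-C), so the interval is some kind of second.
Bb5 to Cb6 is 1 semitone, a half step short of the major second (2), so this is minor.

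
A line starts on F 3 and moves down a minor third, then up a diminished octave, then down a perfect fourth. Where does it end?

Down a minor third from F3: D3 (3 semitones down).
D3 up a diminished octave → Db4 (11 semitones).
Db4 down a perfect fourth → Ab3 (5 semitones).

A flat 3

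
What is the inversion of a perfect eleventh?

perfect 5th

First reduce the compound perfect eleventh to its simple form, a perfect fourth.
The rule of nine gives the new number: 9 − 4 = 5, so a fourth becomes a fifth.
And perfect stays perfect under inversion, so we get a perfect fifth.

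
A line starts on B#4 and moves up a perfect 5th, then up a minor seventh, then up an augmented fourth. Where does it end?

A##6

B#4 up a perfect fifth → F##5 (7 semitones).
Up a minor seventh from F##5: E#6 (10 semitones up).
An augmented fourth up from E#6 is A##6.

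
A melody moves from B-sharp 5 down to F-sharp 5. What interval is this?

augmented fourth

Descending from B#5 to F#5 is the same interval as ascending F#5 to B#5.
F to B spans four letter names (F-G-A-B) — that makes it a fourth of some quality.
F#5 to B#5 spans 6 semitones — one semitone wider than the perfect fourth (5) — giving an augmented fourth.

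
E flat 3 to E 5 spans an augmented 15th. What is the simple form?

augmented 8th

Take out an octave (7 from the number): 15 − 7 = 8.
That makes an augmented fifteenth a compound augmented octave — an octave plus an augmented octave.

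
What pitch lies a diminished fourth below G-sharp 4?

D-double-sharp 4

Four letter names down from G: D.
A diminished fourth spans 4 semitones, so from G#4 the target pitch is D##4.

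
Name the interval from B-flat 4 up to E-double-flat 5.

B to E spans four letter names (B-C-D-E) — that makes it a fourth of some quality.
A perfect fourth would be 5 semitones; Bb4 to Ebb5 is 4, one semitone narrower, so the interval is diminished.

diminished fourth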